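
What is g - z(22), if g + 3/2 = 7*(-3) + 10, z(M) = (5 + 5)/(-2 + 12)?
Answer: -27/2 ≈ -13.500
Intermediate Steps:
z(M) = 1 (z(M) = 10/10 = 10*(1/10) = 1)
g = -25/2 (g = -3/2 + (7*(-3) + 10) = -3/2 + (-21 + 10) = -3/2 - 11 = -25/2 ≈ -12.500)
g - z(22) = -25/2 - 1*1 = -25/2 - 1 = -27/2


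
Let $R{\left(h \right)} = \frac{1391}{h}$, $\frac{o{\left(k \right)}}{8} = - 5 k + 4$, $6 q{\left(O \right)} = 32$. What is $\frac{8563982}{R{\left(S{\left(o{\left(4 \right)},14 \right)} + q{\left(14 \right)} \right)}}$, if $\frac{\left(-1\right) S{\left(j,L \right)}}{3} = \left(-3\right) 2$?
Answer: $\frac{599478740}{4173} \approx 1.4366 \cdot 10^{5}$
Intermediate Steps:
$q{\left(O \right)} = \frac{16}{3}$ ($q{\left(O \right)} = \frac{1}{6} \cdot 32 = \frac{16}{3}$)
$o{\left(k \right)} = 32 - 40 k$ ($o{\left(k \right)} = 8 \left(- 5 k + 4\right) = 8 \left(4 - 5 k\right) = 32 - 40 k$)
$S{\left(j,L \right)} = 18$ ($S{\left(j,L \right)} = - 3 \left(\left(-3\right) 2\right) = \left(-3\right) \left(-6\right) = 18$)
$\frac{8563982}{R{\left(S{\left(o{\left(4 \right)},14 \right)} + q{\left(14 \right)} \right)}} = \frac{8563982}{1391 \frac{1}{18 + \frac{16}{3}}} = \frac{8563982}{1391 \frac{1}{\frac{70}{3}}} = \frac{8563982}{1391 \cdot \frac{3}{70}} = \frac{8563982}{\frac{4173}{70}} = 8563982 \cdot \frac{70}{4173} = \frac{599478740}{4173}$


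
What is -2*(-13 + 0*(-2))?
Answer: 26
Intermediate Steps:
-2*(-13 + 0*(-2)) = -2*(-13 + 0) = -2*(-13) = 26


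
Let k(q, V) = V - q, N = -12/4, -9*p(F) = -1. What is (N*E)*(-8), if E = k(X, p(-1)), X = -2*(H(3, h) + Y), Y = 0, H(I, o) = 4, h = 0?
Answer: 584/3 ≈ 194.67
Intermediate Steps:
p(F) = ⅑ (p(F) = -⅑*(-1) = ⅑)
N = -3 (N = -12*¼ = -3)
X = -8 (X = -2*(4 + 0) = -2*4 = -8)
E = 73/9 (E = ⅑ - 1*(-8) = ⅑ + 8 = 73/9 ≈ 8.1111)
(N*E)*(-8) = -3*73/9*(-8) = -73/3*(-8) = 584/3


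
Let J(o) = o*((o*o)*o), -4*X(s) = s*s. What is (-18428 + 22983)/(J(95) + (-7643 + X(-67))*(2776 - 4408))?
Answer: 4555/95755513 ≈ 4.7569e-5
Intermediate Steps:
X(s) = -s²/4 (X(s) = -s*s/4 = -s²/4)
J(o) = o⁴ (J(o) = o*(o²*o) = o*o³ = o⁴)
(-18428 + 22983)/(J(95) + (-7643 + X(-67))*(2776 - 4408)) = (-18428 + 22983)/(95⁴ + (-7643 - ¼*(-67)²)*(2776 - 4408)) = 4555/(81450625 + (-7643 - ¼*4489)*(-1632)) = 4555/(81450625 + (-7643 - 4489/4)*(-1632)) = 4555/(81450625 - 35061/4*(-1632)) = 4555/(81450625 + 14304888) = 4555/95755513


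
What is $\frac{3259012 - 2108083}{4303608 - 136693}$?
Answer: $\frac{1150929}{4166915} \approx 0.27621$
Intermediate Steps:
$\frac{3259012 - 2108083}{4303608 - 136693} = \frac{1150929}{4166915}$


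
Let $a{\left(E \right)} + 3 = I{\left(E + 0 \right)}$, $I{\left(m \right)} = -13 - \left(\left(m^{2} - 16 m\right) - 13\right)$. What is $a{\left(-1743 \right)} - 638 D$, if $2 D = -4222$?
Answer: $-1719122$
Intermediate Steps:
$D = -2111$ ($D = \frac{1}{2} \left(-4222\right) = -2111$)
$I{\left(m \right)} = - m^{2} + 16 m$ ($I{\left(m \right)} = -13 - \left(-13 + m^{2} - 16 m\right) = -13 + \left(13 - m^{2} + 16 m\right) = - m^{2} + 16 m$)
$a{\left(E \right)} = -3 + E \left(16 - E\right)$ ($a{\left(E \right)} = -3 + \left(E + 0\right) \left(16 - \left(E + 0\right)\right) = -3 + E \left(16 - E\right)$)
$a{\left(-1743 \right)} - 638 D = \left(-3 - - 1743 \left(-16 - 1743\right)\right) - -1346818 = \left(-3 - \left(-1743\right) \left(-1759\right)\right) + 1346818 = \left(-3 - 3065937\right) + 1346818 = -3065940 + 1346818 = -1719122$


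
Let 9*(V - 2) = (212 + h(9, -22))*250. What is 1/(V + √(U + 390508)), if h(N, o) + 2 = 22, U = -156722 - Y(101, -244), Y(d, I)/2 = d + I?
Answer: 261081/1673564246 - 243*√6502/1673564246 ≈ 0.00014429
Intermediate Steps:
Y(d, I) = 2*I + 2*d (Y(d, I) = 2*(d + I) = 2*(I + d) = 2*I + 2*d)
U = -156436 (U = -156722 - (2*(-244) + 2*101) = -156722 - (-488 + 202) = -156722 - 1*(-286) = -156722 + 286 = -156436)
h(N, o) = 20 (h(N, o) = -2 + 22 = 20)
V = 58018/9 (V = 2 + ((212 + 20)*250)/9 = 2 + (232*250)/9 = 2 + (⅑)*58000 = 2 + 58000/9 = 58018/9 ≈ 6446.4)
1/(V + √(U + 390508)) = 1/(58018/9 + √(-156436 + 390508)) = 1/(58018/9 + √234072) = 1/(58018/9 + 6*√6502)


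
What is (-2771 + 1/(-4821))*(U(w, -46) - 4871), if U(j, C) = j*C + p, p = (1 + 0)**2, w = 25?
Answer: 80421131840/4821 ≈ 1.6681e+7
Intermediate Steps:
p = 1 (p = 1**2 = 1)
U(j, C) = 1 + C*j (U(j, C) = j*C + 1 = C*j + 1 = 1 + C*j)
(-2771 + 1/(-4821))*(U(w, -46) - 4871) = (-2771 + 1/(-4821))*((1 - 46*25) - 4871) = (-2771 - 1/4821)*((1 - 1150) - 4871) = -13358992*(-1149 - 4871)/4821 = -13358992/4821*(-6020) = 80421131840/4821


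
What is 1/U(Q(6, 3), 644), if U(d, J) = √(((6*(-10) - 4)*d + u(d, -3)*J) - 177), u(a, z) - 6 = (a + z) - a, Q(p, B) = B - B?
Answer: √195/585 ≈ 0.023870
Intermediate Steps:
Q(p, B) = 0
u(a, z) = 6 + z (u(a, z) = 6 + ((a + z) - a) = 6 + z)
U(d, J) = √(-177 - 64*d + 3*J) (U(d, J) = √(((6*(-10) - 4)*d + (6 - 3)*J) - 177) = √(((-60 - 4)*d + 3*J) - 177) = √((-64*d + 3*J) - 177) = √(-177 - 64*d + 3*J))
1/U(Q(6, 3), 644) = 1/(√(-177 - 64*0 + 3*644)) = 1/(√(-177 + 0 + 1932)) = 1/(√1755) = 1/(3*√195) = √195/585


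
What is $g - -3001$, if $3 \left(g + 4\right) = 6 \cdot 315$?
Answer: $3627$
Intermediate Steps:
$g = 626$ ($g = -4 + \frac{6 \cdot 315}{3} = -4 + \frac{1}{3} \cdot 1890 = -4 + 630 = 626$)
$g - -3001 = 626 - -3001 = 626 + 3001 = 3627$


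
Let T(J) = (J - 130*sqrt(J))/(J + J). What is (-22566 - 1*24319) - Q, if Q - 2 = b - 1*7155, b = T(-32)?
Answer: -79465/2 - 65*I*sqrt(2)/8 ≈ -39733.0 - 11.49*I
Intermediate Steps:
T(J) = (J - 130*sqrt(J))/(2*J) (T(J) = (J - 130*sqrt(J))/((2*J)) = (J - 130*sqrt(J))*(1/(2*J)) = (J - 130*sqrt(J))/(2*J))
b = 1/2 + 65*I*sqrt(2)/8 (b = 1/2 - (-65)*I*sqrt(2)/8 = 1/2 + 65*I*sqrt(2)/8 ≈ 0.5 + 11.49*I)
Q = -14305/2 + 65*I*sqrt(2)/8 (Q = 2 + ((1/2 + 65*I*sqrt(2)/8) - 1*7155) = 2 + ((1/2 + 65*I*sqrt(2)/8) - 7155) = 2 + (-14309/2 + 65*I*sqrt(2)/8) = -14305/2 + 65*I*sqrt(2)/8 ≈ -7152.5 + 11.49*I)
(-22566 - 1*24319) - Q = (-22566 - 1*24319) - (-14305/2 + 65*I*sqrt(2)/8) = (-22566 - 24319) + (14305/2 - 65*I*sqrt(2)/8) = -46885 + (14305/2 - 65*I*sqrt(2)/8) = -79465/2 - 65*I*sqrt(2)/8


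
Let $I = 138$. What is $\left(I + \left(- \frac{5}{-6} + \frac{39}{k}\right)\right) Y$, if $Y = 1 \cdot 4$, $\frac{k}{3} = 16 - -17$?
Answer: $\frac{6126}{11} \approx 556.91$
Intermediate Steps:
$k = 99$ ($k = 3 \left(16 - -17\right) = 3 \left(16 + 17\right) = 3 \cdot 33 = 99$)
$Y = 4$
$\left(I + \left(- \frac{5}{-6} + \frac{39}{k}\right)\right) Y = \left(138 + \left(- \frac{5}{-6} + \frac{39}{99}\right)\right) 4 = \left(138 + \left(\left(-5\right) \left(- \frac{1}{6}\right) + 39 \cdot \frac{1}{99}\right)\right) 4 = \left(138 + \left(\frac{5}{6} + \frac{13}{33}\right)\right) 4 = \left(138 + \frac{27}{22}\right) 4 = \frac{3063}{22} \cdot 4 = \frac{6126}{11}$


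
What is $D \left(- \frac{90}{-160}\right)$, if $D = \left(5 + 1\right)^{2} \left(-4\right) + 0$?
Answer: $-81$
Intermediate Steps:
$D = -144$ ($D = 6^{2} \left(-4\right) + 0 = 36 \left(-4\right) + 0 = -144 + 0 = -144$)
$D \left(- \frac{90}{-160}\right) = - 144 \left(- \frac{90}{-160}\right) = - 144 \left(\left(-90\right) \left(- \frac{1}{160}\right)\right) = \left(-144\right) \frac{9}{16} = -81$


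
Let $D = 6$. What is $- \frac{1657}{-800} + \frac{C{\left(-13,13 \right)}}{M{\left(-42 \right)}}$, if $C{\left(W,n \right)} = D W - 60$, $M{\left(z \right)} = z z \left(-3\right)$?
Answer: $\frac{739937}{352800} \approx 2.0973$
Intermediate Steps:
$M{\left(z \right)} = - 3 z^{2}$ ($M{\left(z \right)} = z^{2} \left(-3\right) = - 3 z^{2}$)
$C{\left(W,n \right)} = -60 + 6 W$ ($C{\left(W,n \right)} = 6 W - 60 = -60 + 6 W$)
$- \frac{1657}{-800} + \frac{C{\left(-13,13 \right)}}{M{\left(-42 \right)}} = - \frac{1657}{-800} + \frac{-60 + 6 \left(-13\right)}{\left(-3\right) \left(-42\right)^{2}} = \left(-1657\right) \left(- \frac{1}{800}\right) + \frac{-60 - 78}{\left(-3\right) 1764} = \frac{1657}{800} - \frac{138}{-5292} = \frac{1657}{800} - - \frac{23}{882} = \frac{1657}{800} + \frac{23}{882} = \frac{739937}{352800}$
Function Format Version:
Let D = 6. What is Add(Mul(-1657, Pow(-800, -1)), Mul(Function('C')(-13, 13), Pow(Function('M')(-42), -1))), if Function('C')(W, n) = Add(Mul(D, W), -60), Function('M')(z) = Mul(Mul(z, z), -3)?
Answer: Rational(739937, 352800) ≈ 2.0973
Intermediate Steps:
Function('M')(z) = Mul(-3, Pow(z, 2)) (Function('M')(z) = Mul(Pow(z, 2), -3) = Mul(-3, Pow(z, 2)))
Function('C')(W, n) = Add(-60, Mul(6, W)) (Function('C')(W, n) = Add(Mul(6, W), -60) = Add(-60, Mul(6, W)))
Add(Mul(-1657, Pow(-800, -1)), Mul(Function('C')(-13, 13), Pow(Function('M')(-42), -1))) = Add(Mul(-1657, Pow(-800, -1)), Mul(Add(-60, Mul(6, -13)), Pow(Mul(-3, Pow(-42, 2)), -1))) = Add(Mul(-1657, Rational(-1, 800)), Mul(Add(-60, -78), Pow(Mul(-3, 1764), -1))) = Add(Rational(1657, 800), Mul(-138, Pow(-5292, -1))) = Add(Rational(1657, 800), Mul(-138, Rational(-1, 5292))) = Add(Rational(1657, 800), Rational(23, 882)) = Rational(739937, 352800)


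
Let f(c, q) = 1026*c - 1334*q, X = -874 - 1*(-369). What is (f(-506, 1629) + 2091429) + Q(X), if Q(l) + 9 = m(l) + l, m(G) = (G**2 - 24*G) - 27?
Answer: -334209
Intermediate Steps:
X = -505 (X = -874 + 369 = -505)
f(c, q) = -1334*q + 1026*c
m(G) = -27 + G**2 - 24*G
Q(l) = -36 + l**2 - 23*l (Q(l) = -9 + ((-27 + l**2 - 24*l) + l) = -9 + (-27 + l**2 - 23*l) = -36 + l**2 - 23*l)
(f(-506, 1629) + 2091429) + Q(X) = ((-1334*1629 + 1026*(-506)) + 2091429) + (-36 + (-505)**2 - 23*(-505)) = ((-2173086 - 519156) + 2091429) + (-36 + 255025 + 11615) = (-2692242 + 2091429) + 266604 = -600813 + 266604 = -334209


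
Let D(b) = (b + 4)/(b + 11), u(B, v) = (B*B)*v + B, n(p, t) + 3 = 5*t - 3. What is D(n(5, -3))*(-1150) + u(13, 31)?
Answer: 3297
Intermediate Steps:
n(p, t) = -6 + 5*t (n(p, t) = -3 + (5*t - 3) = -3 + (-3 + 5*t) = -6 + 5*t)
u(B, v) = B + v*B² (u(B, v) = B²*v + B = v*B² + B = B + v*B²)
D(b) = (4 + b)/(11 + b)
D(n(5, -3))*(-1150) + u(13, 31) = ((4 + (-6 + 5*(-3)))/(11 + (-6 + 5*(-3))))*(-1150) + 13*(1 + 13*31) = ((4 + (-6 - 15))/(11 + (-6 - 15)))*(-1150) + 13*(1 + 403) = ((4 - 21)/(11 - 21))*(-1150) + 13*404 = (-17/(-10))*(-1150) + 5252 = -⅒*(-17)*(-1150) + 5252 = (17/10)*(-1150) + 5252 = -1955 + 5252 = 3297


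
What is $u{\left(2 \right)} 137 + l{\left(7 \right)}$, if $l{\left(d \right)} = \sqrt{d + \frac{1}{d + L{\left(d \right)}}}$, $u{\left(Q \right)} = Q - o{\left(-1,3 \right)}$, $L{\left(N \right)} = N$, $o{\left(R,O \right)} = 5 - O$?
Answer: $\frac{3 \sqrt{154}}{14} \approx 2.6592$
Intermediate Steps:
$u{\left(Q \right)} = -2 + Q$ ($u{\left(Q \right)} = Q - \left(5 - 3\right) = Q - 2 = -2 + Q$)
$l{\left(d \right)} = \sqrt{d + \frac{1}{2 d}}$ ($l{\left(d \right)} = \sqrt{d + \frac{1}{d + d}} = \sqrt{d + \frac{1}{2 d}}$)
$u{\left(2 \right)} 137 + l{\left(7 \right)} = \left(-2 + 2\right) 137 + \frac{\sqrt{\frac{2}{7} + 4 \cdot 7}}{2} = 0 \cdot 137 + \frac{\sqrt{2 \cdot \frac{1}{7} + 28}}{2} = 0 + \frac{\sqrt{\frac{2}{7} + 28}}{2} = 0 + \frac{\sqrt{\frac{198}{7}}}{2} = 0 + \frac{\frac{3}{7} \sqrt{154}}{2} = 0 + \frac{3 \sqrt{154}}{14} = \frac{3 \sqrt{154}}{14}$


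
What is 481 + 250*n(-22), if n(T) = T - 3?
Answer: -5769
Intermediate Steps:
n(T) = -3 + T
481 + 250*n(-22) = 481 + 250*(-3 - 22) = 481 + 250*(-25) = 481 - 6250 = -5769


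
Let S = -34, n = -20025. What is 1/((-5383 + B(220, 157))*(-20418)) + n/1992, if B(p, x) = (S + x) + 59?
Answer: -4270151021/424776072 ≈ -10.053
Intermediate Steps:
B(p, x) = 25 + x (B(p, x) = (-34 + x) + 59 = 25 + x)
1/((-5383 + B(220, 157))*(-20418)) + n/1992 = 1/((-5383 + (25 + 157))*(-20418)) - 20025/1992 = -1/20418/(-5383 + 182) - 20025*1/1992 = -1/20418/(-5201) - 6675/664 = -1/5201*(-1/20418) - 6675/664 = 1/106194018 - 6675/664 = -4270151021/424776072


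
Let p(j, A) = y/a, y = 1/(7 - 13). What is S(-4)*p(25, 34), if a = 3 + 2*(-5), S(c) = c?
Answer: -2/21 ≈ -0.095238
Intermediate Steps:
a = -7 (a = 3 - 10 = -7)
y = -⅙ (y = 1/(-6) = -⅙ ≈ -0.16667)
p(j, A) = 1/42 (p(j, A) = -⅙/(-7) = -⅙*(-⅐) = 1/42)
S(-4)*p(25, 34) = -4*1/42 = -2/21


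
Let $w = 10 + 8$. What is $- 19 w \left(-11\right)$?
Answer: $3762$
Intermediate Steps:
$w = 18$
$- 19 w \left(-11\right) = \left(-19\right) 18 \left(-11\right) = \left(-342\right) \left(-11\right) = 3762$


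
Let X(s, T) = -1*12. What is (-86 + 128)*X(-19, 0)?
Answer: -504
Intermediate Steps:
X(s, T) = -12
(-86 + 128)*X(-19, 0) = (-86 + 128)*(-12) = 42*(-12) = -504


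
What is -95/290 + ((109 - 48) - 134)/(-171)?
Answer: 985/9918 ≈ 0.099314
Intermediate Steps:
-95/290 + ((109 - 48) - 134)/(-171) = -95*1/290 + (61 - 134)*(-1/171) = -19/58 - 73*(-1/171) = -19/58 + 73/171 = 985/9918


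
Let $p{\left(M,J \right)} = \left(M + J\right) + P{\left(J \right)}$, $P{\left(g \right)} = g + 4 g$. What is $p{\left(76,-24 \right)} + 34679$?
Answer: $34611$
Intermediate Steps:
$P{\left(g \right)} = 5 g$
$p{\left(M,J \right)} = M + 6 J$ ($p{\left(M,J \right)} = \left(M + J\right) + 5 J = \left(J + M\right) + 5 J = M + 6 J$)
$p{\left(76,-24 \right)} + 34679 = \left(76 + 6 \left(-24\right)\right) + 34679 = \left(76 - 144\right) + 34679 = -68 + 34679 = 34611$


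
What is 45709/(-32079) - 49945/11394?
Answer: -707664667/121836042 ≈ -5.8083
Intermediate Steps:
45709/(-32079) - 49945/11394 = 45709*(-1/32079) - 49945*1/11394 = -45709/32079 - 49945/11394 = -707664667/121836042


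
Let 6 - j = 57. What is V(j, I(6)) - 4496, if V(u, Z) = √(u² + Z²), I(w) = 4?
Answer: -4496 + √2617 ≈ -4444.8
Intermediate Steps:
j = -51 (j = 6 - 1*57 = 6 - 57 = -51)
V(u, Z) = √(Z² + u²)
V(j, I(6)) - 4496 = √(4² + (-51)²) - 4496 = √(16 + 2601) - 4496 = √2617 - 4496 = -4496 + √2617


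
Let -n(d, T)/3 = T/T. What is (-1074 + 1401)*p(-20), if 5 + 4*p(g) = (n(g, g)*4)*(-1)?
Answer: 2289/4 ≈ 572.25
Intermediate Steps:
n(d, T) = -3 (n(d, T) = -3*T/T = -3*1 = -3)
p(g) = 7/4 (p(g) = -5/4 + (-3*4*(-1))/4 = -5/4 + (-12*(-1))/4 = -5/4 + (¼)*12 = -5/4 + 3 = 7/4)
(-1074 + 1401)*p(-20) = (-1074 + 1401)*(7/4) = 327*(7/4) = 2289/4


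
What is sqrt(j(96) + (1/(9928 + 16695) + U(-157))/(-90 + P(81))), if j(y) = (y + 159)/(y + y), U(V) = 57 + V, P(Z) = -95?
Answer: sqrt(2901141722796805)/39402040 ≈ 1.3670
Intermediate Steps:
j(y) = (159 + y)/(2*y) (j(y) = (159 + y)/((2*y)) = (159 + y)*(1/(2*y)) = (159 + y)/(2*y))
sqrt(j(96) + (1/(9928 + 16695) + U(-157))/(-90 + P(81))) = sqrt((1/2)*(159 + 96)/96 + (1/(9928 + 16695) + (57 - 157))/(-90 - 95)) = sqrt((1/2)*(1/96)*255 + (1/26623 - 100)/(-185)) = sqrt(85/64 + (1/26623 - 100)*(-1/185)) = sqrt(85/64 - 2662299/26623*(-1/185)) = sqrt(85/64 + 2662299/4925255) = sqrt(589033811/315216320) = sqrt(2901141722796805)/39402040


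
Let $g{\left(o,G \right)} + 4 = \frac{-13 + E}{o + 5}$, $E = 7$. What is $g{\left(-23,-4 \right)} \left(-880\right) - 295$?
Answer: $\frac{8795}{3} \approx 2931.7$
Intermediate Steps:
$g{\left(o,G \right)} = -4 - \frac{6}{5 + o}$ ($g{\left(o,G \right)} = -4 + \frac{-13 + 7}{o + 5} = -4 - \frac{6}{5 + o}$)
$g{\left(-23,-4 \right)} \left(-880\right) - 295 = \frac{2 \left(-13 - -46\right)}{5 - 23} \left(-880\right) - 295 = \frac{2 \left(-13 + 46\right)}{-18} \left(-880\right) - 295 = 2 \left(- \frac{1}{18}\right) 33 \left(-880\right) - 295 = \left(- \frac{11}{3}\right) \left(-880\right) - 295 = \frac{9680}{3} - 295 = \frac{8795}{3}$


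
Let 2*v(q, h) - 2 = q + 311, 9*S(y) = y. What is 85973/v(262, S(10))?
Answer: 171946/575 ≈ 299.04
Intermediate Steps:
S(y) = y/9
v(q, h) = 313/2 + q/2 (v(q, h) = 1 + (q + 311)/2 = 1 + (311 + q)/2 = 1 + (311/2 + q/2) = 313/2 + q/2)
85973/v(262, S(10)) = 85973/(313/2 + (½)*262) = 85973/(313/2 + 131) = 85973/(575/2) = 85973*(2/575) = 171946/575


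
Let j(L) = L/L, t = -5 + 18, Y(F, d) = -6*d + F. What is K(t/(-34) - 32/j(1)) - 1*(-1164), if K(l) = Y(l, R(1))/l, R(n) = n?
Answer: 427623/367 ≈ 1165.2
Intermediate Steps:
Y(F, d) = F - 6*d
t = 13
j(L) = 1
K(l) = (-6 + l)/l (K(l) = (l - 6*1)/l = (l - 6)/l = (-6 + l)/l)
K(t/(-34) - 32/j(1)) - 1*(-1164) = (-6 + (13/(-34) - 32/1))/(13/(-34) - 32/1) - 1*(-1164) = (-6 + (13*(-1/34) - 32*1))/(13*(-1/34) - 32*1) + 1164 = (-6 + (-13/34 - 32))/(-13/34 - 32) + 1164 = (-6 - 1101/34)/(-1101/34) + 1164 = -34/1101*(-1305/34) + 1164 = 435/367 + 1164 = 427623/367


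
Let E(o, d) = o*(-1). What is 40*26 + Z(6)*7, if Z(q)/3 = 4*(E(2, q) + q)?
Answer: 1376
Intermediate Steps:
E(o, d) = -o
Z(q) = -24 + 12*q (Z(q) = 3*(4*(-1*2 + q)) = 3*(4*(-2 + q)) = 3*(-8 + 4*q) = -24 + 12*q)
40*26 + Z(6)*7 = 40*26 + (-24 + 12*6)*7 = 1040 + (-24 + 72)*7 = 1040 + 48*7 = 1040 + 336 = 1376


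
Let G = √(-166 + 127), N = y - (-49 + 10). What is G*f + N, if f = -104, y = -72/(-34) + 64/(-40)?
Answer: 3359/85 - 104*I*√39 ≈ 39.518 - 649.48*I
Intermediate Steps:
y = 44/85 (y = -72*(-1/34) + 64*(-1/40) = 36/17 - 8/5 = 44/85 ≈ 0.51765)
N = 3359/85 (N = 44/85 - (-49 + 10) = 44/85 - 1*(-39) = 44/85 + 39 = 3359/85 ≈ 39.518)
G = I*√39 (G = √(-39) = I*√39 ≈ 6.245*I)
G*f + N = (I*√39)*(-104) + 3359/85 = -104*I*√39 + 3359/85 = 3359/85 - 104*I*√39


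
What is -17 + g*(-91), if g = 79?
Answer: -7206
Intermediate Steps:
-17 + g*(-91) = -17 + 79*(-91) = -17 - 7189 = -7206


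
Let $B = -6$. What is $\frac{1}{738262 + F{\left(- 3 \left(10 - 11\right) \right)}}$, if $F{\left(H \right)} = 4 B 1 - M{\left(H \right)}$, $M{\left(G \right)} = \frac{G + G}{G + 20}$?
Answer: $\frac{23}{16979468} \approx 1.3546 \cdot 10^{-6}$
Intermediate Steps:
$M{\left(G \right)} = \frac{2 G}{20 + G}$
$F{\left(H \right)} = -24 - \frac{2 H}{20 + H}$ ($F{\left(H \right)} = 4 \left(-6\right) 1 - \frac{2 H}{20 + H} = \left(-24\right) 1 - \frac{2 H}{20 + H} = -24 - \frac{2 H}{20 + H}$)
$\frac{1}{738262 + F{\left(- 3 \left(10 - 11\right) \right)}} = \frac{1}{738262 + \frac{2 \left(-240 - 13 \left(- 3 \left(10 - 11\right)\right)\right)}{20 - 3 \left(10 - 11\right)}} = \frac{1}{738262 + \frac{2 \left(-240 - 13 \left(\left(-3\right) \left(-1\right)\right)\right)}{20 - -3}} = \frac{1}{738262 + \frac{2 \left(-240 - 39\right)}{20 + 3}} = \frac{1}{738262 + \frac{2 \left(-240 - 39\right)}{23}} = \frac{1}{738262 + 2 \cdot \frac{1}{23} \left(-279\right)} = \frac{1}{738262 - \frac{558}{23}} = \frac{1}{\frac{16979468}{23}} = \frac{23}{16979468}$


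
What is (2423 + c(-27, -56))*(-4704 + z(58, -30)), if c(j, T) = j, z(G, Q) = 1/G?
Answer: -326851538/29 ≈ -1.1271e+7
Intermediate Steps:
(2423 + c(-27, -56))*(-4704 + z(58, -30)) = (2423 - 27)*(-4704 + 1/58) = 2396*(-4704 + 1/58) = 2396*(-272831/58) = -326851538/29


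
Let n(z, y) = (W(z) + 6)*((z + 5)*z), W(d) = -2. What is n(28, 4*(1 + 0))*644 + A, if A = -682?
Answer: 2379542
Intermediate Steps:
n(z, y) = 4*z*(5 + z) (n(z, y) = (-2 + 6)*((z + 5)*z) = 4*((5 + z)*z) = 4*(z*(5 + z)) = 4*z*(5 + z))
n(28, 4*(1 + 0))*644 + A = (4*28*(5 + 28))*644 - 682 = (4*28*33)*644 - 682 = 3696*644 - 682 = 2380224 - 682 = 2379542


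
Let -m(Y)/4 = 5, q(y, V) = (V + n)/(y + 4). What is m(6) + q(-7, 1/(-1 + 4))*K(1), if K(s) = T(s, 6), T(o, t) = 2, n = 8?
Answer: -230/9 ≈ -25.556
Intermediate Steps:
q(y, V) = (8 + V)/(4 + y) (q(y, V) = (V + 8)/(y + 4) = (8 + V)/(4 + y))
m(Y) = -20 (m(Y) = -4*5 = -20)
K(s) = 2
m(6) + q(-7, 1/(-1 + 4))*K(1) = -20 + ((8 + 1/(-1 + 4))/(4 - 7))*2 = -20 + ((8 + 1/3)/(-3))*2 = -20 - (8 + 1/3)/3*2 = -20 - 1/3*25/3*2 = -20 - 25/9*2 = -20 - 50/9 = -230/9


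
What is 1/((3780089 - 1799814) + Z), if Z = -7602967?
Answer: -1/5622692 ≈ -1.7785e-7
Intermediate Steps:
1/((3780089 - 1799814) + Z) = 1/((3780089 - 1799814) - 7602967) = 1/(1980275 - 7602967) = 1/(-5622692) = -1/5622692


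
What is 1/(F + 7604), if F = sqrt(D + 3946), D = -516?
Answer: 3802/28908693 - 7*sqrt(70)/57817386 ≈ 0.00013050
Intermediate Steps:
F = 7*sqrt(70) (F = sqrt(-516 + 3946) = sqrt(3430) = 7*sqrt(70) ≈ 58.566)
1/(F + 7604) = 1/(7*sqrt(70) + 7604) = 1/(7604 + 7*sqrt(70))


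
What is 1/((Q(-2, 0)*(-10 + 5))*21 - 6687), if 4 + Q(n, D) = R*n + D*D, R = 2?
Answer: -1/5847 ≈ -0.00017103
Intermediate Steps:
Q(n, D) = -4 + D² + 2*n (Q(n, D) = -4 + (2*n + D*D) = -4 + (2*n + D²) = -4 + (D² + 2*n) = -4 + D² + 2*n)
1/((Q(-2, 0)*(-10 + 5))*21 - 6687) = 1/(((-4 + 0² + 2*(-2))*(-10 + 5))*21 - 6687) = 1/(((-4 + 0 - 4)*(-5))*21 - 6687) = 1/(-8*(-5)*21 - 6687) = 1/(40*21 - 6687) = 1/(840 - 6687) = 1/(-5847) = -1/5847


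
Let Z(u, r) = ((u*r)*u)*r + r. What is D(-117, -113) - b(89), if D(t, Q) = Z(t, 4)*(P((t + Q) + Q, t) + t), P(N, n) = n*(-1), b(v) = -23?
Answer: 23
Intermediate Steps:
P(N, n) = -n
Z(u, r) = r + r**2*u**2 (Z(u, r) = ((r*u)*u)*r + r = (r*u**2)*r + r = r**2*u**2 + r = r + r**2*u**2)
D(t, Q) = 0 (D(t, Q) = (4*(1 + 4*t**2))*(-t + t) = (4 + 16*t**2)*0 = 0)
D(-117, -113) - b(89) = 0 - 1*(-23) = 0 + 23 = 23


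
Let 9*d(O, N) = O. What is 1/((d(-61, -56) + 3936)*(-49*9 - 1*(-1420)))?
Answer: 9/34620377 ≈ 2.5996e-7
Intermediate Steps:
d(O, N) = O/9
1/((d(-61, -56) + 3936)*(-49*9 - 1*(-1420))) = 1/(((⅑)*(-61) + 3936)*(-49*9 - 1*(-1420))) = 1/((-61/9 + 3936)*(-441 + 1420)) = 1/((35363/9)*979) = (9/35363)*(1/979) = 9/34620377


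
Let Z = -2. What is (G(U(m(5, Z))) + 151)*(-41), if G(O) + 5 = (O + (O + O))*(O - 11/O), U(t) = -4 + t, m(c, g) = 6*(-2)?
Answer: -36121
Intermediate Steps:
m(c, g) = -12
G(O) = -5 + 3*O*(O - 11/O) (G(O) = -5 + (O + (O + O))*(O - 11/O) = -5 + (O + 2*O)*(O - 11/O) = -5 + (3*O)*(O - 11/O) = -5 + 3*O*(O - 11/O))
(G(U(m(5, Z))) + 151)*(-41) = ((-38 + 3*(-4 - 12)²) + 151)*(-41) = ((-38 + 3*(-16)²) + 151)*(-41) = ((-38 + 3*256) + 151)*(-41) = ((-38 + 768) + 151)*(-41) = (730 + 151)*(-41) = 881*(-41) = -36121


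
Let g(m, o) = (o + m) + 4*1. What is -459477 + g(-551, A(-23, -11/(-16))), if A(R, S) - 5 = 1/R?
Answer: -10580438/23 ≈ -4.6002e+5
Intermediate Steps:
A(R, S) = 5 + 1/R
g(m, o) = 4 + m + o (g(m, o) = (m + o) + 4 = 4 + m + o)
-459477 + g(-551, A(-23, -11/(-16))) = -459477 + (4 - 551 + (5 + 1/(-23))) = -459477 + (4 - 551 + (5 - 1/23)) = -459477 + (4 - 551 + 114/23) = -459477 - 12467/23 = -10580438/23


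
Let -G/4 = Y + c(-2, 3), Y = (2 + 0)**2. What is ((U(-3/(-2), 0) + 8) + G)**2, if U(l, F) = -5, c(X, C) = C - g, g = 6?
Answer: 1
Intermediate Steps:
Y = 4 (Y = 2**2 = 4)
c(X, C) = -6 + C (c(X, C) = C - 1*6 = C - 6 = -6 + C)
G = -4 (G = -4*(4 + (-6 + 3)) = -4*(4 - 3) = -4*1 = -4)
((U(-3/(-2), 0) + 8) + G)**2 = ((-5 + 8) - 4)**2 = (3 - 4)**2 = (-1)**2 = 1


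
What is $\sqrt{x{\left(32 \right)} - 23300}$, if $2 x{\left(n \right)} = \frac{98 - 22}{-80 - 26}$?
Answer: $\frac{i \sqrt{65450707}}{53} \approx 152.64 i$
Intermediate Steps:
$x{\left(n \right)} = - \frac{19}{53}$ ($x{\left(n \right)} = \frac{\left(98 - 22\right) \frac{1}{-80 - 26}}{2} = \frac{76 \frac{1}{-106}}{2} = \frac{76 \left(- \frac{1}{106}\right)}{2} = \frac{1}{2} \left(- \frac{38}{53}\right) = - \frac{19}{53}$)
$\sqrt{x{\left(32 \right)} - 23300} = \sqrt{- \frac{19}{53} - 23300} = \sqrt{- \frac{1234919}{53}} = \frac{i \sqrt{65450707}}{53}$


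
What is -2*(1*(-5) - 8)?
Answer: 26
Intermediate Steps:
-2*(1*(-5) - 8) = -2*(-5 - 8) = -2*(-13) = 26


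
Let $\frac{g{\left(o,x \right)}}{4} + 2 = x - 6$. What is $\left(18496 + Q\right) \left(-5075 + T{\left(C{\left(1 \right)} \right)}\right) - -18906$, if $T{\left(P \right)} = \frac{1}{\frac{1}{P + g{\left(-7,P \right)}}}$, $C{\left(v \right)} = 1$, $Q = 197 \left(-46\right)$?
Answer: $-48113362$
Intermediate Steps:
$g{\left(o,x \right)} = -32 + 4 x$ ($g{\left(o,x \right)} = -8 + 4 \left(x - 6\right) = -8 + 4 \left(-6 + x\right) = -8 + \left(-24 + 4 x\right) = -32 + 4 x$)
$Q = -9062$
$T{\left(P \right)} = -32 + 5 P$ ($T{\left(P \right)} = \frac{1}{\frac{1}{P + \left(-32 + 4 P\right)}} = \frac{1}{\frac{1}{-32 + 5 P}} = -32 + 5 P$)
$\left(18496 + Q\right) \left(-5075 + T{\left(C{\left(1 \right)} \right)}\right) - -18906 = \left(18496 - 9062\right) \left(-5075 + \left(-32 + 5 \cdot 1\right)\right) - -18906 = 9434 \left(-5075 + \left(-32 + 5\right)\right) + 18906 = 9434 \left(-5075 - 27\right) + 18906 = 9434 \left(-5102\right) + 18906 = -48132268 + 18906 = -48113362$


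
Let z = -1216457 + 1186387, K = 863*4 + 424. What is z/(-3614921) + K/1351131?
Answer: 18213314322/1628077275217 ≈ 0.011187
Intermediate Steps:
K = 3876 (K = 3452 + 424 = 3876)
z = -30070
z/(-3614921) + K/1351131 = -30070/(-3614921) + 3876/1351131 = -30070*(-1/3614921) + 3876*(1/1351131) = 30070/3614921 + 1292/450377 = 18213314322/1628077275217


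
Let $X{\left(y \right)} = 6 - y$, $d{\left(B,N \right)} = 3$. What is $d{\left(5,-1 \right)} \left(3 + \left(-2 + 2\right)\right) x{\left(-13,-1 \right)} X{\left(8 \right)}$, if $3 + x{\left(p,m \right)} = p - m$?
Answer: $270$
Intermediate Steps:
$x{\left(p,m \right)} = -3 + p - m$ ($x{\left(p,m \right)} = -3 - \left(m - p\right) = -3 + p - m$)
$d{\left(5,-1 \right)} \left(3 + \left(-2 + 2\right)\right) x{\left(-13,-1 \right)} X{\left(8 \right)} = 3 \left(3 + \left(-2 + 2\right)\right) \left(-3 - 13 - -1\right) \left(6 - 8\right) = 3 \left(3 + 0\right) \left(-3 - 13 + 1\right) \left(6 - 8\right) = 3 \cdot 3 \left(-15\right) \left(-2\right) = 9 \left(-15\right) \left(-2\right) = \left(-135\right) \left(-2\right) = 270$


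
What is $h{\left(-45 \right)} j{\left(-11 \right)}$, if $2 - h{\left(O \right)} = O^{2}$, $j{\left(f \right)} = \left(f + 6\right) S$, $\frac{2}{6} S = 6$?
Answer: $182070$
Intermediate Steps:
$S = 18$ ($S = 3 \cdot 6 = 18$)
$j{\left(f \right)} = 108 + 18 f$ ($j{\left(f \right)} = \left(f + 6\right) 18 = \left(6 + f\right) 18 = 108 + 18 f$)
$h{\left(O \right)} = 2 - O^{2}$
$h{\left(-45 \right)} j{\left(-11 \right)} = \left(2 - \left(-45\right)^{2}\right) \left(108 + 18 \left(-11\right)\right) = \left(2 - 2025\right) \left(108 - 198\right) = \left(2 - 2025\right) \left(-90\right) = \left(-2023\right) \left(-90\right) = 182070$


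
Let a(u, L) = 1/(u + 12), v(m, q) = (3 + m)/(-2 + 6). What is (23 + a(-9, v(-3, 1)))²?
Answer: 4900/9 ≈ 544.44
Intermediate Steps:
v(m, q) = ¾ + m/4 (v(m, q) = (3 + m)/4 = (3 + m)*(¼) = ¾ + m/4)
a(u, L) = 1/(12 + u)
(23 + a(-9, v(-3, 1)))² = (23 + 1/(12 - 9))² = (23 + 1/3)² = (23 + ⅓)² = (70/3)² = 4900/9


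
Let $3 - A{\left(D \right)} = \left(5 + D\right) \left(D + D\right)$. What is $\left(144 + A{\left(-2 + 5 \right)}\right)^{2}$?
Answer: $9801$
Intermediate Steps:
$A{\left(D \right)} = 3 - 2 D \left(5 + D\right)$ ($A{\left(D \right)} = 3 - \left(5 + D\right) \left(D + D\right) = 3 - \left(5 + D\right) 2 D = 3 - 2 D \left(5 + D\right)$)
$\left(144 + A{\left(-2 + 5 \right)}\right)^{2} = \left(144 - \left(-3 + 2 \left(-2 + 5\right)^{2} + 10 \left(-2 + 5\right)\right)\right)^{2} = \left(144 - \left(27 + 18\right)\right)^{2} = \left(144 - 45\right)^{2} = 99^{2} = 9801$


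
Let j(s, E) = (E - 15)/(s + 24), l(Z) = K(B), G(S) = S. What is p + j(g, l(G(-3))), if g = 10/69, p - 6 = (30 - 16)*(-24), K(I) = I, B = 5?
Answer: -275235/833 ≈ -330.41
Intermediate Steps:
l(Z) = 5
p = -330 (p = 6 + (30 - 16)*(-24) = 6 + 14*(-24) = 6 - 336 = -330)
g = 10/69 (g = 10*(1/69) = 10/69 ≈ 0.14493)
j(s, E) = (-15 + E)/(24 + s)
p + j(g, l(G(-3))) = -330 + (-15 + 5)/(24 + 10/69) = -330 - 10/(1666/69) = -330 + (69/1666)*(-10) = -330 - 345/833 = -275235/833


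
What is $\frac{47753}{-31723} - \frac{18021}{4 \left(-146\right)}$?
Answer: $\frac{543792431}{18526232} \approx 29.353$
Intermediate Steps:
$\frac{47753}{-31723} - \frac{18021}{4 \left(-146\right)} = 47753 \left(- \frac{1}{31723}\right) - \frac{18021}{-584} = - \frac{47753}{31723} - - \frac{18021}{584} = - \frac{47753}{31723} + \frac{18021}{584} = \frac{543792431}{18526232}$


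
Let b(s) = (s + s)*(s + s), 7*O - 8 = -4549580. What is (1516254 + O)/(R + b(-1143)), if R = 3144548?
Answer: 3032103/29296204 ≈ 0.10350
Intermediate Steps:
O = -4549572/7 (O = 8/7 + (⅐)*(-4549580) = 8/7 - 649940 = -4549572/7 ≈ -6.4994e+5)
b(s) = 4*s² (b(s) = (2*s)*(2*s) = 4*s²)
(1516254 + O)/(R + b(-1143)) = (1516254 - 4549572/7)/(3144548 + 4*(-1143)²) = 6064206/(7*(3144548 + 4*1306449)) = 6064206/(7*(3144548 + 5225796)) = (6064206/7)/8370344 = (6064206/7)*(1/8370344) = 3032103/29296204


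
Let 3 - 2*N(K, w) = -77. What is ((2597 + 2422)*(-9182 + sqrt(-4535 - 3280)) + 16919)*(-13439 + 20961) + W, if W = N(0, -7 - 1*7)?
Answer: -346520028318 + 37752918*I*sqrt(7815) ≈ -3.4652e+11 + 3.3375e+9*I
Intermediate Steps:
N(K, w) = 40 (N(K, w) = 3/2 - 1/2*(-77) = 3/2 + 77/2 = 40)
W = 40
((2597 + 2422)*(-9182 + sqrt(-4535 - 3280)) + 16919)*(-13439 + 20961) + W = ((2597 + 2422)*(-9182 + sqrt(-4535 - 3280)) + 16919)*(-13439 + 20961) + 40 = (5019*(-9182 + sqrt(-7815)) + 16919)*7522 + 40 = (5019*(-9182 + I*sqrt(7815)) + 16919)*7522 + 40 = ((-46084458 + 5019*I*sqrt(7815)) + 16919)*7522 + 40 = (-46067539 + 5019*I*sqrt(7815))*7522 + 40 = (-346520028358 + 37752918*I*sqrt(7815)) + 40 = -346520028318 + 37752918*I*sqrt(7815)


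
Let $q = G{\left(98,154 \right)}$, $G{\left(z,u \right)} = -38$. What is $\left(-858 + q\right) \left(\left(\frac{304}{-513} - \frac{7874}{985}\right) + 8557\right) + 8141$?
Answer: $- \frac{203484661177}{26595} \approx -7.6512 \cdot 10^{6}$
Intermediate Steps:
$q = -38$
$\left(-858 + q\right) \left(\left(\frac{304}{-513} - \frac{7874}{985}\right) + 8557\right) + 8141 = \left(-858 - 38\right) \left(\left(\frac{304}{-513} - \frac{7874}{985}\right) + 8557\right) + 8141 = - 896 \left(\left(304 \left(- \frac{1}{513}\right) - \frac{7874}{985}\right) + 8557\right) + 8141 = - 896 \left(\left(- \frac{16}{27} - \frac{7874}{985}\right) + 8557\right) + 8141 = - 896 \left(- \frac{228358}{26595} + 8557\right) + 8141 = \left(-896\right) \frac{227345057}{26595} + 8141 = - \frac{203701171072}{26595} + 8141 = - \frac{203484661177}{26595}$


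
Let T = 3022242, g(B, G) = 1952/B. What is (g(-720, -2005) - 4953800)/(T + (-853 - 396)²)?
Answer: -222921122/206200935 ≈ -1.0811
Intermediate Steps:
(g(-720, -2005) - 4953800)/(T + (-853 - 396)²) = (1952/(-720) - 4953800)/(3022242 + (-853 - 396)²) = (1952*(-1/720) - 4953800)/(3022242 + (-1249)²) = (-122/45 - 4953800)/(3022242 + 1560001) = -222921122/45/4582243 = -222921122/45*1/4582243 = -222921122/206200935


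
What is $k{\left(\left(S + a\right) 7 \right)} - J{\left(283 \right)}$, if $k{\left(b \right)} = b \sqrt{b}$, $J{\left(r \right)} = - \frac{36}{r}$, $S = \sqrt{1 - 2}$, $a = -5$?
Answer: $\frac{36}{283} + 7 \sqrt{7} \left(-5 + i\right)^{\frac{3}{2}} \approx -62.094 - 203.96 i$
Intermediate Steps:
$S = i$ ($S = \sqrt{-1} = i \approx 1.0 i$)
$k{\left(b \right)} = b^{\frac{3}{2}}$
$k{\left(\left(S + a\right) 7 \right)} - J{\left(283 \right)} = \left(\left(i - 5\right) 7\right)^{\frac{3}{2}} - - \frac{36}{283} = \left(\left(-5 + i\right) 7\right)^{\frac{3}{2}} - \left(-36\right) \frac{1}{283} = \left(-35 + 7 i\right)^{\frac{3}{2}} - - \frac{36}{283} = \left(-35 + 7 i\right)^{\frac{3}{2}} + \frac{36}{283} = \frac{36}{283} + \left(-35 + 7 i\right)^{\frac{3}{2}}$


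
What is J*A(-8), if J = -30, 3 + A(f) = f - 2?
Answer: 390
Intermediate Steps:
A(f) = -5 + f (A(f) = -3 + (f - 2) = -3 + (-2 + f) = -5 + f)
J*A(-8) = -30*(-5 - 8) = -30*(-13) = 390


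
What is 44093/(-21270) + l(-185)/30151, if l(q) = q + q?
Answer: -1337317943/641311770 ≈ -2.0853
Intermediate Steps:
l(q) = 2*q
44093/(-21270) + l(-185)/30151 = 44093/(-21270) + (2*(-185))/30151 = 44093*(-1/21270) - 370*1/30151 = -44093/21270 - 370/30151 = -1337317943/641311770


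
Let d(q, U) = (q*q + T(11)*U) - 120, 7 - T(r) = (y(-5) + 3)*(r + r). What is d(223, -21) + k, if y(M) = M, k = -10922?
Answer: 37616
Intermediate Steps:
T(r) = 7 + 4*r (T(r) = 7 - (-5 + 3)*(r + r) = 7 - (-2)*2*r = 7 - (-4)*r = 7 + 4*r)
d(q, U) = -120 + q**2 + 51*U (d(q, U) = (q*q + (7 + 4*11)*U) - 120 = (q**2 + (7 + 44)*U) - 120 = (q**2 + 51*U) - 120 = -120 + q**2 + 51*U)
d(223, -21) + k = (-120 + 223**2 + 51*(-21)) - 10922 = (-120 + 49729 - 1071) - 10922 = 48538 - 10922 = 37616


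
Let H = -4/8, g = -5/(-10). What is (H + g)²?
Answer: 0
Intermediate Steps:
g = ½ (g = -5*(-⅒) = ½ ≈ 0.50000)
H = -½ (H = -4*⅛ = -½ ≈ -0.50000)
(H + g)² = (-½ + ½)² = 0² = 0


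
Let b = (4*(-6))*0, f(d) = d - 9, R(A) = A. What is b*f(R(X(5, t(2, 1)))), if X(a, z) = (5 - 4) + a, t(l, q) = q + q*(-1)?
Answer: 0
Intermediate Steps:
t(l, q) = 0 (t(l, q) = q - q = 0)
X(a, z) = 1 + a
f(d) = -9 + d
b = 0 (b = -24*0 = 0)
b*f(R(X(5, t(2, 1)))) = 0*(-9 + (1 + 5)) = 0*(-9 + 6) = 0*(-3) = 0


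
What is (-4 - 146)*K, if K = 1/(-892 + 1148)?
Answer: -75/128 ≈ -0.58594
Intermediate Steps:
K = 1/256 ≈ 0.0039063
(-4 - 146)*K = (-4 - 146)*(1/256) = -150*1/256 = -75/128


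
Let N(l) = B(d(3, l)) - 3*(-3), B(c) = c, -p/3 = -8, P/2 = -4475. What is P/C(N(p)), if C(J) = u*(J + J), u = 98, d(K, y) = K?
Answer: -4475/1176 ≈ -3.8053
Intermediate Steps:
P = -8950 (P = 2*(-4475) = -8950)
p = 24 (p = -3*(-8) = 24)
N(l) = 12 (N(l) = 3 - 3*(-3) = 3 + 9 = 12)
C(J) = 196*J (C(J) = 98*(J + J) = 98*(2*J) = 196*J)
P/C(N(p)) = -8950/(196*12) = -8950/2352 = -8950*1/2352 = -4475/1176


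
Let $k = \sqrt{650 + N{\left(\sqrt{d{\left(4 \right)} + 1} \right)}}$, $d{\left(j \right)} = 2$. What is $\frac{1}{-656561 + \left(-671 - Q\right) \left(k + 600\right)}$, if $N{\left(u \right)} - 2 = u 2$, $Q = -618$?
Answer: $- \frac{1}{688361 + 53 \sqrt{652 + 2 \sqrt{3}}} \approx -1.4499 \cdot 10^{-6}$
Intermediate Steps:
$N{\left(u \right)} = 2 + 2 u$ ($N{\left(u \right)} = 2 + u 2 = 2 + 2 u$)
$k = \sqrt{652 + 2 \sqrt{3}}$ ($k = \sqrt{650 + \left(2 + 2 \sqrt{2 + 1}\right)} = \sqrt{650 + \left(2 + 2 \sqrt{3}\right)} = \sqrt{652 + 2 \sqrt{3}} \approx 25.602$)
$\frac{1}{-656561 + \left(-671 - Q\right) \left(k + 600\right)} = \frac{1}{-656561 + \left(-671 - -618\right) \left(\sqrt{652 + 2 \sqrt{3}} + 600\right)} = \frac{1}{-656561 + \left(-671 + 618\right) \left(600 + \sqrt{652 + 2 \sqrt{3}}\right)} = \frac{1}{-656561 - 53 \left(600 + \sqrt{652 + 2 \sqrt{3}}\right)} = \frac{1}{-656561 - \left(31800 + 53 \sqrt{652 + 2 \sqrt{3}}\right)} = \frac{1}{-688361 - 53 \sqrt{652 + 2 \sqrt{3}}}$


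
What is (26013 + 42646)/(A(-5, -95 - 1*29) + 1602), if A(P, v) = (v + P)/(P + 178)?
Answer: 11878007/277017 ≈ 42.878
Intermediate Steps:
A(P, v) = (P + v)/(178 + P)
(26013 + 42646)/(A(-5, -95 - 1*29) + 1602) = (26013 + 42646)/((-5 + (-95 - 1*29))/(178 - 5) + 1602) = 68659/((-5 + (-95 - 29))/173 + 1602) = 68659/((-5 - 124)/173 + 1602) = 68659/((1/173)*(-129) + 1602) = 68659/(-129/173 + 1602) = 68659/(277017/173) = 68659*(173/277017) = 11878007/277017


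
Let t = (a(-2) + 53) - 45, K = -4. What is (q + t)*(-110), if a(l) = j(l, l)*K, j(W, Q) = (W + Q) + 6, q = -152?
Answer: 16720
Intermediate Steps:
j(W, Q) = 6 + Q + W (j(W, Q) = (Q + W) + 6 = 6 + Q + W)
a(l) = -24 - 8*l (a(l) = (6 + l + l)*(-4) = (6 + 2*l)*(-4) = -24 - 8*l)
t = 0 (t = ((-24 - 8*(-2)) + 53) - 45 = ((-24 + 16) + 53) - 45 = (-8 + 53) - 45 = 45 - 45 = 0)
(q + t)*(-110) = (-152 + 0)*(-110) = -152*(-110) = 16720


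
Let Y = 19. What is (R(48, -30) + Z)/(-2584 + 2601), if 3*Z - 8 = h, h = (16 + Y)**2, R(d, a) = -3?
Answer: 24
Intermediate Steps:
h = 1225 (h = (16 + 19)**2 = 35**2 = 1225)
Z = 411 (Z = 8/3 + (1/3)*1225 = 8/3 + 1225/3 = 411)
(R(48, -30) + Z)/(-2584 + 2601) = (-3 + 411)/(-2584 + 2601) = 408/17 = 408*(1/17) = 24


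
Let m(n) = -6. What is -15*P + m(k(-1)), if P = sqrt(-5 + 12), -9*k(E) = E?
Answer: -6 - 15*sqrt(7) ≈ -45.686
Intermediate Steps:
k(E) = -E/9
P = sqrt(7) ≈ 2.6458
-15*P + m(k(-1)) = -15*sqrt(7) - 6 = -6 - 15*sqrt(7)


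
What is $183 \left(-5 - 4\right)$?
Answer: $-1647$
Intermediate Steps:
$183 \left(-5 - 4\right) = 183 \left(-9\right) = -1647$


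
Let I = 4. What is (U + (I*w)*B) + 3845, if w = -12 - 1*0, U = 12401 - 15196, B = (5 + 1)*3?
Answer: 186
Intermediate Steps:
B = 18 (B = 6*3 = 18)
U = -2795
w = -12 (w = -12 + 0 = -12)
(U + (I*w)*B) + 3845 = (-2795 + (4*(-12))*18) + 3845 = (-2795 - 48*18) + 3845 = (-2795 - 864) + 3845 = -3659 + 3845 = 186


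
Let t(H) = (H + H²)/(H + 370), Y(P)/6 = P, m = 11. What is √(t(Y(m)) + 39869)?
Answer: √1895216354/218 ≈ 199.70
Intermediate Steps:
Y(P) = 6*P
t(H) = (H + H²)/(370 + H)
√(t(Y(m)) + 39869) = √((6*11)*(1 + 6*11)/(370 + 6*11) + 39869) = √(66*(1 + 66)/(370 + 66) + 39869) = √(66*67/436 + 39869) = √(66*(1/436)*67 + 39869) = √(2211/218 + 39869) = √(8693653/218) = √1895216354/218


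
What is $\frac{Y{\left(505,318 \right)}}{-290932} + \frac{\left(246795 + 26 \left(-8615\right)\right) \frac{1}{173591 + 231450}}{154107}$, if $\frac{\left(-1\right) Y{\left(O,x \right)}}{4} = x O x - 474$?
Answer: $\frac{3187593554441999567}{4539968649796671} \approx 702.12$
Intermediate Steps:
$Y{\left(O,x \right)} = 1896 - 4 O x^{2}$ ($Y{\left(O,x \right)} = - 4 \left(x O x - 474\right) = - 4 \left(O x x - 474\right) = - 4 \left(O x^{2} - 474\right) = - 4 \left(-474 + O x^{2}\right) = 1896 - 4 O x^{2}$)
$\frac{Y{\left(505,318 \right)}}{-290932} + \frac{\left(246795 + 26 \left(-8615\right)\right) \frac{1}{173591 + 231450}}{154107} = \frac{1896 - 2020 \cdot 318^{2}}{-290932} + \frac{\left(246795 + 26 \left(-8615\right)\right) \frac{1}{173591 + 231450}}{154107} = \left(1896 - 2020 \cdot 101124\right) \left(- \frac{1}{290932}\right) + \frac{246795 - 223990}{405041} \cdot \frac{1}{154107} = \left(1896 - 204270480\right) \left(- \frac{1}{290932}\right) + 22805 \cdot \frac{1}{405041} \cdot \frac{1}{154107} = \left(-204268584\right) \left(- \frac{1}{290932}\right) + \frac{22805}{405041} \cdot \frac{1}{154107} = \frac{51067146}{72733} + \frac{22805}{62419653387} = \frac{3187593554441999567}{4539968649796671}$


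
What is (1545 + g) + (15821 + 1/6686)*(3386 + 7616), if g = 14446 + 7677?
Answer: 581970539831/3343 ≈ 1.7409e+8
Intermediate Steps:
g = 22123
(1545 + g) + (15821 + 1/6686)*(3386 + 7616) = (1545 + 22123) + (15821 + 1/6686)*(3386 + 7616) = 23668 + (15821 + 1/6686)*11002 = 23668 + (105779207/6686)*11002 = 23668 + 581891417707/3343 = 581970539831/3343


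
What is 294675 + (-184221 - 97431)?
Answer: 13023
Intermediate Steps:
294675 + (-184221 - 97431) = 294675 - 281652 = 13023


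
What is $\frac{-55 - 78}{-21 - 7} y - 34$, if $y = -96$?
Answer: $-490$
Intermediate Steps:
$\frac{-55 - 78}{-21 - 7} y - 34 = \frac{-55 - 78}{-21 - 7} \left(-96\right) - 34 = - \frac{133}{-28} \left(-96\right) - 34 = \left(-133\right) \left(- \frac{1}{28}\right) \left(-96\right) - 34 = \frac{19}{4} \left(-96\right) - 34 = -456 - 34 = -490$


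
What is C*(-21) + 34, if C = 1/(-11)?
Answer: 395/11 ≈ 35.909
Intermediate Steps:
C = -1/11 ≈ -0.090909
C*(-21) + 34 = -1/11*(-21) + 34 = 21/11 + 34 = 395/11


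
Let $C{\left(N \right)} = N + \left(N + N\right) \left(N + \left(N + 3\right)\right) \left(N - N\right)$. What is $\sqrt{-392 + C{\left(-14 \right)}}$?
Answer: $i \sqrt{406} \approx 20.149 i$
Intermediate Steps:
$C{\left(N \right)} = N$ ($C{\left(N \right)} = N + 2 N \left(N + \left(3 + N\right)\right) 0 = N + 2 N \left(3 + 2 N\right) 0 = N + 0 = N$)
$\sqrt{-392 + C{\left(-14 \right)}} = \sqrt{-392 - 14} = \sqrt{-406} = i \sqrt{406}$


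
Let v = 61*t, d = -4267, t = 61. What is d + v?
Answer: -546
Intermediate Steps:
v = 3721 (v = 61*61 = 3721)
d + v = -4267 + 3721 = -546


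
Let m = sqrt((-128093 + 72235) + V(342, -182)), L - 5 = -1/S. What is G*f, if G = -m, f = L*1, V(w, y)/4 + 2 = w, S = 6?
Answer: -29*I*sqrt(54498)/6 ≈ -1128.3*I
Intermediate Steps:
V(w, y) = -8 + 4*w
L = 29/6 (L = 5 - 1/6 = 29/6 ≈ 4.8333)
m = I*sqrt(54498) (m = sqrt((-128093 + 72235) + (-8 + 4*342)) = sqrt(-55858 + (-8 + 1368)) = sqrt(-55858 + 1360) = sqrt(-54498) = I*sqrt(54498) ≈ 233.45*I)
f = 29/6 (f = (29/6)*1 = 29/6 ≈ 4.8333)
G = -I*sqrt(54498) ≈ -233.45*I
G*f = -I*sqrt(54498)*(29/6) = -29*I*sqrt(54498)/6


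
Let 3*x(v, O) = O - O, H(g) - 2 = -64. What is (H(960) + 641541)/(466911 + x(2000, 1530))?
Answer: 641479/466911 ≈ 1.3739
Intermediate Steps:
H(g) = -62 (H(g) = 2 - 64 = -62)
x(v, O) = 0 (x(v, O) = (O - O)/3 = (⅓)*0 = 0)
(H(960) + 641541)/(466911 + x(2000, 1530)) = (-62 + 641541)/(466911 + 0) = 641479/466911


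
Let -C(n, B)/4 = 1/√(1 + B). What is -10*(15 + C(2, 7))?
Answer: -150 + 10*√2 ≈ -135.86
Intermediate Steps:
C(n, B) = -4/√(1 + B) (C(n, B) = -4/(√(1 + B)) = -4/√(1 + B))
-10*(15 + C(2, 7)) = -10*(15 - 4/√(1 + 7)) = -10*(15 - √2) = -150 + 10*√2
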